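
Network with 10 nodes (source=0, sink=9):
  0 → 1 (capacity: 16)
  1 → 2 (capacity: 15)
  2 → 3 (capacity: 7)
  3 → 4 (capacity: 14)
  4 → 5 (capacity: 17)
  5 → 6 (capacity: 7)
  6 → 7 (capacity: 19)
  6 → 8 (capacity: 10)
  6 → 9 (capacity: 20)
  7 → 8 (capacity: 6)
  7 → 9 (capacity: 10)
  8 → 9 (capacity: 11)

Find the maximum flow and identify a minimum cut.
Max flow = 7, Min cut edges: (5,6)

Maximum flow: 7
Minimum cut: (5,6)
Partition: S = [0, 1, 2, 3, 4, 5], T = [6, 7, 8, 9]

Max-flow min-cut theorem verified: both equal 7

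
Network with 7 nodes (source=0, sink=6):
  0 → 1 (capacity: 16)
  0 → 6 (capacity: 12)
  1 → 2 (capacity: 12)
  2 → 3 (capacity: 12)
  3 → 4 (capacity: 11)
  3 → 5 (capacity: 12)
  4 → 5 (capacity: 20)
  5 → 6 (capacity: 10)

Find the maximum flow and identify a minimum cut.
Max flow = 22, Min cut edges: (0,6), (5,6)

Maximum flow: 22
Minimum cut: (0,6), (5,6)
Partition: S = [0, 1, 2, 3, 4, 5], T = [6]

Max-flow min-cut theorem verified: both equal 22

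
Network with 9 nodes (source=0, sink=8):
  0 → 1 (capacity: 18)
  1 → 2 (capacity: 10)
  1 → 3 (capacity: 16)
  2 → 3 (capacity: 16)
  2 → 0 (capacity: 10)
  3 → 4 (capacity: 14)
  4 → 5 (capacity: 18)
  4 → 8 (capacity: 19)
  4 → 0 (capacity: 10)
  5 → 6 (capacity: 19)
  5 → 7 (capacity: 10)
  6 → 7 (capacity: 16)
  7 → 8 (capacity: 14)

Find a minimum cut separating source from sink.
Min cut value = 14, edges: (3,4)

Min cut value: 14
Partition: S = [0, 1, 2, 3], T = [4, 5, 6, 7, 8]
Cut edges: (3,4)

By max-flow min-cut theorem, max flow = min cut = 14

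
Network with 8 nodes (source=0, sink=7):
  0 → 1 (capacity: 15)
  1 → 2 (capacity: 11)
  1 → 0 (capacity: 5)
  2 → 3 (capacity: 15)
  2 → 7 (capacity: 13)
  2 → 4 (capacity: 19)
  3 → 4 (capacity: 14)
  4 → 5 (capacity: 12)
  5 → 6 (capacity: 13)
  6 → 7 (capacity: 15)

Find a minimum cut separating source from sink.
Min cut value = 11, edges: (1,2)

Min cut value: 11
Partition: S = [0, 1], T = [2, 3, 4, 5, 6, 7]
Cut edges: (1,2)

By max-flow min-cut theorem, max flow = min cut = 11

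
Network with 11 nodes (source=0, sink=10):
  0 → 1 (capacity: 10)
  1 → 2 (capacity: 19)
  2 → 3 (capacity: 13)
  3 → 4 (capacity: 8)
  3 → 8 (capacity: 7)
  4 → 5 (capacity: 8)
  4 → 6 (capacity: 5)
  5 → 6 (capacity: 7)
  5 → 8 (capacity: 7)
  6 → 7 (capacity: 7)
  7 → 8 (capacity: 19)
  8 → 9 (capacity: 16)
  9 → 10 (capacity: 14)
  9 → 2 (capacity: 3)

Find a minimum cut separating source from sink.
Min cut value = 10, edges: (0,1)

Min cut value: 10
Partition: S = [0], T = [1, 2, 3, 4, 5, 6, 7, 8, 9, 10]
Cut edges: (0,1)

By max-flow min-cut theorem, max flow = min cut = 10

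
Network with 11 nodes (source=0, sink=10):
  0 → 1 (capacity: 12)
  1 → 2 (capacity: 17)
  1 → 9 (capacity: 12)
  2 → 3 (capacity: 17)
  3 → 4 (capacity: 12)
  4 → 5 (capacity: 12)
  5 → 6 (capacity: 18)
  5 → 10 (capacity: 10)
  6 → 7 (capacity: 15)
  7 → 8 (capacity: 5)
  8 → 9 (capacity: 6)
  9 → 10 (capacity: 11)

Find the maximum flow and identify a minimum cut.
Max flow = 12, Min cut edges: (0,1)

Maximum flow: 12
Minimum cut: (0,1)
Partition: S = [0], T = [1, 2, 3, 4, 5, 6, 7, 8, 9, 10]

Max-flow min-cut theorem verified: both equal 12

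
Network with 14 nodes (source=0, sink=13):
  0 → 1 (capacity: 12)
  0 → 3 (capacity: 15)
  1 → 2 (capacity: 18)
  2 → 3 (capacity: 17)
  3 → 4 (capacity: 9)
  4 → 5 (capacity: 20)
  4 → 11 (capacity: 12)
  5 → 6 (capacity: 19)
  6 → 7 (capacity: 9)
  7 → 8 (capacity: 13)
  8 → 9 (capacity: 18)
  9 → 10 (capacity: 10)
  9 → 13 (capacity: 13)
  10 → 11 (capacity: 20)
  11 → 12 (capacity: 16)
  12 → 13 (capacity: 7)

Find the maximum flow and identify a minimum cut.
Max flow = 9, Min cut edges: (3,4)

Maximum flow: 9
Minimum cut: (3,4)
Partition: S = [0, 1, 2, 3], T = [4, 5, 6, 7, 8, 9, 10, 11, 12, 13]

Max-flow min-cut theorem verified: both equal 9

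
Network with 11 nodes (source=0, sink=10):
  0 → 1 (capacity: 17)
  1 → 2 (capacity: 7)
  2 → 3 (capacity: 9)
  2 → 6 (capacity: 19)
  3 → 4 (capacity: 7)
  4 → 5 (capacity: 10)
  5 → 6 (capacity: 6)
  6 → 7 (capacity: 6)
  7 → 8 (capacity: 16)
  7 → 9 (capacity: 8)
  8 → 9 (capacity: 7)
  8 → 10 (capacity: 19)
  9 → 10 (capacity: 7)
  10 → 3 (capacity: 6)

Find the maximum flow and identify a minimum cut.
Max flow = 6, Min cut edges: (6,7)

Maximum flow: 6
Minimum cut: (6,7)
Partition: S = [0, 1, 2, 3, 4, 5, 6], T = [7, 8, 9, 10]

Max-flow min-cut theorem verified: both equal 6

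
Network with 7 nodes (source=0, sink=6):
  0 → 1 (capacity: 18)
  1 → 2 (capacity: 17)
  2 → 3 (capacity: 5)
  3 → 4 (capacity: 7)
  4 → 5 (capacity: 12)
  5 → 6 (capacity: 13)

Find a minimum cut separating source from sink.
Min cut value = 5, edges: (2,3)

Min cut value: 5
Partition: S = [0, 1, 2], T = [3, 4, 5, 6]
Cut edges: (2,3)

By max-flow min-cut theorem, max flow = min cut = 5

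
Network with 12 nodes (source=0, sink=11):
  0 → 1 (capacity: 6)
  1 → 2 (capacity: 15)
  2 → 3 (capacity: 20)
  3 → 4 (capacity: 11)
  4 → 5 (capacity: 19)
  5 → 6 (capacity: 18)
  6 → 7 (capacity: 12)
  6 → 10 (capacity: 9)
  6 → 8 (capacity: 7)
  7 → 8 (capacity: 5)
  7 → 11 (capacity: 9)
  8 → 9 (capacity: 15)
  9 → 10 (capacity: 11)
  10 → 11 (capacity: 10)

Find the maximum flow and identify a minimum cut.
Max flow = 6, Min cut edges: (0,1)

Maximum flow: 6
Minimum cut: (0,1)
Partition: S = [0], T = [1, 2, 3, 4, 5, 6, 7, 8, 9, 10, 11]

Max-flow min-cut theorem verified: both equal 6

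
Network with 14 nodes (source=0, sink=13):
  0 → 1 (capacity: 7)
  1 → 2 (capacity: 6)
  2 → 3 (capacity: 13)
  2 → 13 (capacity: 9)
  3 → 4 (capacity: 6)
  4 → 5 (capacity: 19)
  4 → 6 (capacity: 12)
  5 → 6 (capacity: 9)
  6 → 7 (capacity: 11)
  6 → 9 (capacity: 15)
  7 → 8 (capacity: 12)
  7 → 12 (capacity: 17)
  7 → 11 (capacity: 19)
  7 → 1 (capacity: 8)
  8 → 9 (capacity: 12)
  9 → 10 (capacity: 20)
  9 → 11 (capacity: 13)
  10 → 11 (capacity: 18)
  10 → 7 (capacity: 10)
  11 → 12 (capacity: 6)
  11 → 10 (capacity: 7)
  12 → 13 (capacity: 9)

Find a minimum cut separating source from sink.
Min cut value = 6, edges: (1,2)

Min cut value: 6
Partition: S = [0, 1], T = [2, 3, 4, 5, 6, 7, 8, 9, 10, 11, 12, 13]
Cut edges: (1,2)

By max-flow min-cut theorem, max flow = min cut = 6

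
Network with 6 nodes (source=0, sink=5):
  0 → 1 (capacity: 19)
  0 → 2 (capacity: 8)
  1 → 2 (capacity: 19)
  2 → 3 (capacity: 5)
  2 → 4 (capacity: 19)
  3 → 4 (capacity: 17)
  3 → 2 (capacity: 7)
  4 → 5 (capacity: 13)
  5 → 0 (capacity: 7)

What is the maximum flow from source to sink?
Maximum flow = 13

Max flow: 13

Flow assignment:
  0 → 1: 13/19
  1 → 2: 13/19
  2 → 4: 13/19
  4 → 5: 13/13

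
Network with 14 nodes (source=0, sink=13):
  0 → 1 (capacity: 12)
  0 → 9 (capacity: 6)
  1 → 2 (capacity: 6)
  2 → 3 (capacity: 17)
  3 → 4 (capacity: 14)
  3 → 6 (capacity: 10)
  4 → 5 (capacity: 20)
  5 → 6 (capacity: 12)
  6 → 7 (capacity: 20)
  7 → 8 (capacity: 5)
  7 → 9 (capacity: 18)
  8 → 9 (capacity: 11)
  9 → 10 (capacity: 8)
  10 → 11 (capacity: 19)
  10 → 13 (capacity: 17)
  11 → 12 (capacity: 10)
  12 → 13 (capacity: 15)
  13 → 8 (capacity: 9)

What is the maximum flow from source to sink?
Maximum flow = 8

Max flow: 8

Flow assignment:
  0 → 1: 6/12
  0 → 9: 2/6
  1 → 2: 6/6
  2 → 3: 6/17
  3 → 6: 6/10
  6 → 7: 6/20
  7 → 9: 6/18
  9 → 10: 8/8
  10 → 13: 8/17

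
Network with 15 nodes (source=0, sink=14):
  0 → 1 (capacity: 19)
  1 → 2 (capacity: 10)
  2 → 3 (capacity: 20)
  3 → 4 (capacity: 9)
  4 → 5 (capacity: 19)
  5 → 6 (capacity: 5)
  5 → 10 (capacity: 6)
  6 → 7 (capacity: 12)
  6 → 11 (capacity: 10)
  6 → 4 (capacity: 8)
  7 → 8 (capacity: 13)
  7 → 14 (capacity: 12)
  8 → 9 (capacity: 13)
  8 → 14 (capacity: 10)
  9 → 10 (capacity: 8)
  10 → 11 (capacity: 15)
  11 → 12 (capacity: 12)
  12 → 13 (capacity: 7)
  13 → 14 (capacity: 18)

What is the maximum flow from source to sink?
Maximum flow = 9

Max flow: 9

Flow assignment:
  0 → 1: 9/19
  1 → 2: 9/10
  2 → 3: 9/20
  3 → 4: 9/9
  4 → 5: 9/19
  5 → 6: 5/5
  5 → 10: 4/6
  6 → 7: 5/12
  7 → 14: 5/12
  10 → 11: 4/15
  11 → 12: 4/12
  12 → 13: 4/7
  13 → 14: 4/18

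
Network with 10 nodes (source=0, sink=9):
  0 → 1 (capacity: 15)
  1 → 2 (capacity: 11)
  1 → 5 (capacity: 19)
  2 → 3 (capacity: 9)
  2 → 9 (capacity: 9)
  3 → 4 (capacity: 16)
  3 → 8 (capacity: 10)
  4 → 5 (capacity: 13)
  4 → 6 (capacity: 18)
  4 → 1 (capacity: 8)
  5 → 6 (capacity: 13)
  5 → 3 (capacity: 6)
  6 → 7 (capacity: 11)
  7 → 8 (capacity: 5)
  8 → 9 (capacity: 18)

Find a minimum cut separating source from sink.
Min cut value = 15, edges: (0,1)

Min cut value: 15
Partition: S = [0], T = [1, 2, 3, 4, 5, 6, 7, 8, 9]
Cut edges: (0,1)

By max-flow min-cut theorem, max flow = min cut = 15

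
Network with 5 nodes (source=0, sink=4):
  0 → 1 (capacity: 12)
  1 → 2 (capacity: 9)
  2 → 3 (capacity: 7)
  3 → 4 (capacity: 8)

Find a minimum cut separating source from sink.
Min cut value = 7, edges: (2,3)

Min cut value: 7
Partition: S = [0, 1, 2], T = [3, 4]
Cut edges: (2,3)

By max-flow min-cut theorem, max flow = min cut = 7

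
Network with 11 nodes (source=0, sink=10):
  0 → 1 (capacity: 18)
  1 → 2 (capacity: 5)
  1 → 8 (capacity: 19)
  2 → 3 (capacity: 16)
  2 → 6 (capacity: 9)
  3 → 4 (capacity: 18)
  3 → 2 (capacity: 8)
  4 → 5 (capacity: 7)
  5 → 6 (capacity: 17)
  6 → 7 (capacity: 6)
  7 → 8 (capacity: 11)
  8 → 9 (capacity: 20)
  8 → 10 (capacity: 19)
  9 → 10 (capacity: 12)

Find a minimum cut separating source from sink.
Min cut value = 18, edges: (0,1)

Min cut value: 18
Partition: S = [0], T = [1, 2, 3, 4, 5, 6, 7, 8, 9, 10]
Cut edges: (0,1)

By max-flow min-cut theorem, max flow = min cut = 18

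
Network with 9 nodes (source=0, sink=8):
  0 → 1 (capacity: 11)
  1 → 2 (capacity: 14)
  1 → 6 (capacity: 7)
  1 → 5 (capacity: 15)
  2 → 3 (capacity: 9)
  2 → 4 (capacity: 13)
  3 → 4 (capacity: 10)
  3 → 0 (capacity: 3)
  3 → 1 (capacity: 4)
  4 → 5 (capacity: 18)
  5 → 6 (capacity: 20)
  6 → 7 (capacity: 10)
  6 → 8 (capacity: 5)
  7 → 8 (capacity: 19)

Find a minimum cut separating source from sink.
Min cut value = 11, edges: (0,1)

Min cut value: 11
Partition: S = [0], T = [1, 2, 3, 4, 5, 6, 7, 8]
Cut edges: (0,1)

By max-flow min-cut theorem, max flow = min cut = 11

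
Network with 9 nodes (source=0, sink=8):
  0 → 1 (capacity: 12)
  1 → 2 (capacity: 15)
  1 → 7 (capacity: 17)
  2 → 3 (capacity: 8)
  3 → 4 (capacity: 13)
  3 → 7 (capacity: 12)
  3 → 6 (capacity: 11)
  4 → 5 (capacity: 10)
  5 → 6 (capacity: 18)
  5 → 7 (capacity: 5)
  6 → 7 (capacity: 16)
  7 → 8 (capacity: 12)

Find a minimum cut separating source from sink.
Min cut value = 12, edges: (7,8)

Min cut value: 12
Partition: S = [0, 1, 2, 3, 4, 5, 6, 7], T = [8]
Cut edges: (7,8)

By max-flow min-cut theorem, max flow = min cut = 12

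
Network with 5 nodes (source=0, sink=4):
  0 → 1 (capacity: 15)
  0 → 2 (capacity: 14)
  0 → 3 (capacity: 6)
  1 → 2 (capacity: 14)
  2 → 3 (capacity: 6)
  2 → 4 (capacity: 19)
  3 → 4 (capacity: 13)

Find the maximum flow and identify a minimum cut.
Max flow = 31, Min cut edges: (0,3), (2,3), (2,4)

Maximum flow: 31
Minimum cut: (0,3), (2,3), (2,4)
Partition: S = [0, 1, 2], T = [3, 4]

Max-flow min-cut theorem verified: both equal 31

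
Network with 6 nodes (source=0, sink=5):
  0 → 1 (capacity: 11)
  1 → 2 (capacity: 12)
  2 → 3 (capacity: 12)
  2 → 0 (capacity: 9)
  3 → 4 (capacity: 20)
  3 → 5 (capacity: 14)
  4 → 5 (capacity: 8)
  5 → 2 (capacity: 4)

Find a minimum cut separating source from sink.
Min cut value = 11, edges: (0,1)

Min cut value: 11
Partition: S = [0], T = [1, 2, 3, 4, 5]
Cut edges: (0,1)

By max-flow min-cut theorem, max flow = min cut = 11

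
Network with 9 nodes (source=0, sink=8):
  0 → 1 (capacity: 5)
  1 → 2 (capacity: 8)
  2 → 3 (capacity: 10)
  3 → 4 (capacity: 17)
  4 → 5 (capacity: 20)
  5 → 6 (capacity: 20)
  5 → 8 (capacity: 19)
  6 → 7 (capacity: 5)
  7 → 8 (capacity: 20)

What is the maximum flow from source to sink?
Maximum flow = 5

Max flow: 5

Flow assignment:
  0 → 1: 5/5
  1 → 2: 5/8
  2 → 3: 5/10
  3 → 4: 5/17
  4 → 5: 5/20
  5 → 8: 5/19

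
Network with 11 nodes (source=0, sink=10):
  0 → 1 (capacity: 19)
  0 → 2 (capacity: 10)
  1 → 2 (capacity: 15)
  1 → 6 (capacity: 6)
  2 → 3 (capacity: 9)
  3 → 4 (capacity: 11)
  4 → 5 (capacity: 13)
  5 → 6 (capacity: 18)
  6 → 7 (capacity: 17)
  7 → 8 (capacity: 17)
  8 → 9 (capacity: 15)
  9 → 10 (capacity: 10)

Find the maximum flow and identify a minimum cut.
Max flow = 10, Min cut edges: (9,10)

Maximum flow: 10
Minimum cut: (9,10)
Partition: S = [0, 1, 2, 3, 4, 5, 6, 7, 8, 9], T = [10]

Max-flow min-cut theorem verified: both equal 10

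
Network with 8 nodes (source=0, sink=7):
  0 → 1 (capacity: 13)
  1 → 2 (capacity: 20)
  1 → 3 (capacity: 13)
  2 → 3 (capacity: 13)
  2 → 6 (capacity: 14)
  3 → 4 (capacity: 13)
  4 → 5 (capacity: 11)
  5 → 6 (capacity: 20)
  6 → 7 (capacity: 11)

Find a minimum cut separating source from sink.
Min cut value = 11, edges: (6,7)

Min cut value: 11
Partition: S = [0, 1, 2, 3, 4, 5, 6], T = [7]
Cut edges: (6,7)

By max-flow min-cut theorem, max flow = min cut = 11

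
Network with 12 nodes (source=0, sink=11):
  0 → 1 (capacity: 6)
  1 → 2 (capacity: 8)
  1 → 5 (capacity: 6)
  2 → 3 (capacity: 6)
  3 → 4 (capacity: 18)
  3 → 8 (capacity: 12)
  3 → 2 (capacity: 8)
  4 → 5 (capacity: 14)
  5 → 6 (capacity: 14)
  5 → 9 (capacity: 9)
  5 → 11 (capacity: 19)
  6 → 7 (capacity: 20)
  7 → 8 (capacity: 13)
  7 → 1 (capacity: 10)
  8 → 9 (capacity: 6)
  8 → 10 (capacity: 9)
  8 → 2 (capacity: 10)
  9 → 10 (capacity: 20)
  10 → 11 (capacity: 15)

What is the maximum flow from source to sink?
Maximum flow = 6

Max flow: 6

Flow assignment:
  0 → 1: 6/6
  1 → 5: 6/6
  5 → 11: 6/19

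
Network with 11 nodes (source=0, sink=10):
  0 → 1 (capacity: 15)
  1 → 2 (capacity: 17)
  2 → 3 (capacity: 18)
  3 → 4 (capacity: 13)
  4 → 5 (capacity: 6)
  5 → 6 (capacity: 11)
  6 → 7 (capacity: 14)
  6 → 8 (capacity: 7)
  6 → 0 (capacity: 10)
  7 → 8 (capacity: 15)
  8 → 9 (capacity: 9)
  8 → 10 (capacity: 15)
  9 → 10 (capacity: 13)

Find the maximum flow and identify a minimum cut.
Max flow = 6, Min cut edges: (4,5)

Maximum flow: 6
Minimum cut: (4,5)
Partition: S = [0, 1, 2, 3, 4], T = [5, 6, 7, 8, 9, 10]

Max-flow min-cut theorem verified: both equal 6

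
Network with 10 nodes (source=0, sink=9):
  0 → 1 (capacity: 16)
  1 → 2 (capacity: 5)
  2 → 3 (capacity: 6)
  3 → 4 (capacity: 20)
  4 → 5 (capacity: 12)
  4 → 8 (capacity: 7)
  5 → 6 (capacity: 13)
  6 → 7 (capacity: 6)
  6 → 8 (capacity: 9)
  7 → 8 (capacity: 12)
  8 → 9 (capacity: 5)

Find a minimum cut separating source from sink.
Min cut value = 5, edges: (8,9)

Min cut value: 5
Partition: S = [0, 1, 2, 3, 4, 5, 6, 7, 8], T = [9]
Cut edges: (8,9)

By max-flow min-cut theorem, max flow = min cut = 5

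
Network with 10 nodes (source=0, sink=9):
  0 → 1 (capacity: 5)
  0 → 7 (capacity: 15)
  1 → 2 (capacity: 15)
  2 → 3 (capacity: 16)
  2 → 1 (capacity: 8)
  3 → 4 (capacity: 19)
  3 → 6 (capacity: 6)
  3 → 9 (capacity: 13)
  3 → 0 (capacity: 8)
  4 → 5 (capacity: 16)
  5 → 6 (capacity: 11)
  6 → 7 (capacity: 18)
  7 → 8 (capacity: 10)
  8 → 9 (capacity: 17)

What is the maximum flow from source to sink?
Maximum flow = 15

Max flow: 15

Flow assignment:
  0 → 1: 5/5
  0 → 7: 10/15
  1 → 2: 5/15
  2 → 3: 5/16
  3 → 9: 5/13
  7 → 8: 10/10
  8 → 9: 10/17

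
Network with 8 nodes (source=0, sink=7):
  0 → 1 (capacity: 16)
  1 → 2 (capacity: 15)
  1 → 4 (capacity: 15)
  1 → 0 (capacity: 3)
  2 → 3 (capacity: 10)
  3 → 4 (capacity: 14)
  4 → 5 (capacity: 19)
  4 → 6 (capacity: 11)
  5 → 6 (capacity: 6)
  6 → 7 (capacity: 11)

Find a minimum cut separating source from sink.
Min cut value = 11, edges: (6,7)

Min cut value: 11
Partition: S = [0, 1, 2, 3, 4, 5, 6], T = [7]
Cut edges: (6,7)

By max-flow min-cut theorem, max flow = min cut = 11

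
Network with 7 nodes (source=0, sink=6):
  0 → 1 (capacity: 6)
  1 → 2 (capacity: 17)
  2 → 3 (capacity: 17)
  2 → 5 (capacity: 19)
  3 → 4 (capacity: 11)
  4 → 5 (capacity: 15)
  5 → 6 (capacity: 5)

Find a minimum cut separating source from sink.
Min cut value = 5, edges: (5,6)

Min cut value: 5
Partition: S = [0, 1, 2, 3, 4, 5], T = [6]
Cut edges: (5,6)

By max-flow min-cut theorem, max flow = min cut = 5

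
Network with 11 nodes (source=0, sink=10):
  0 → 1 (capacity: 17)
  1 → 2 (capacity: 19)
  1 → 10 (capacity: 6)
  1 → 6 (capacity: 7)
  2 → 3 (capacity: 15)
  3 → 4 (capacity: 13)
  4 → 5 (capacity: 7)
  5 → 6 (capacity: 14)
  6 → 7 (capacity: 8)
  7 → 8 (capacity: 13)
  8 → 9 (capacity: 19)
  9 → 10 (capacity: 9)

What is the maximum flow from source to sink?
Maximum flow = 14

Max flow: 14

Flow assignment:
  0 → 1: 14/17
  1 → 2: 4/19
  1 → 10: 6/6
  1 → 6: 4/7
  2 → 3: 4/15
  3 → 4: 4/13
  4 → 5: 4/7
  5 → 6: 4/14
  6 → 7: 8/8
  7 → 8: 8/13
  8 → 9: 8/19
  9 → 10: 8/9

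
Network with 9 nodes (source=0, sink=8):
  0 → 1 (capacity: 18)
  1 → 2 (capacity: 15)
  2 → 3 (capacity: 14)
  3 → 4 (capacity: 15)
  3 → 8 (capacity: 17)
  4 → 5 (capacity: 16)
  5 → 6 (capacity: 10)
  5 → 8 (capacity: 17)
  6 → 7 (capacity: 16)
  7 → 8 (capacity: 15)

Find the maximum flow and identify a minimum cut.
Max flow = 14, Min cut edges: (2,3)

Maximum flow: 14
Minimum cut: (2,3)
Partition: S = [0, 1, 2], T = [3, 4, 5, 6, 7, 8]

Max-flow min-cut theorem verified: both equal 14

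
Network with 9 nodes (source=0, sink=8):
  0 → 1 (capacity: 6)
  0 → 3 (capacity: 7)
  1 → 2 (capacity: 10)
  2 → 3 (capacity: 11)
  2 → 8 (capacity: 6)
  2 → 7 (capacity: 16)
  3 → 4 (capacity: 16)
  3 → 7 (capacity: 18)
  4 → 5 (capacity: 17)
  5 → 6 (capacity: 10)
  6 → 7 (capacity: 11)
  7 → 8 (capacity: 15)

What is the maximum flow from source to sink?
Maximum flow = 13

Max flow: 13

Flow assignment:
  0 → 1: 6/6
  0 → 3: 7/7
  1 → 2: 6/10
  2 → 8: 6/6
  3 → 7: 7/18
  7 → 8: 7/15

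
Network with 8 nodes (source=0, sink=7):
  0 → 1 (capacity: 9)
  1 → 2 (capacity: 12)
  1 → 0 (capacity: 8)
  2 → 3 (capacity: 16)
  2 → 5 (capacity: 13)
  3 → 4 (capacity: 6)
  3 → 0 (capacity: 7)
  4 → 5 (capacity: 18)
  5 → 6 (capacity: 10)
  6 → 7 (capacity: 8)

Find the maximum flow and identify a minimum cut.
Max flow = 8, Min cut edges: (6,7)

Maximum flow: 8
Minimum cut: (6,7)
Partition: S = [0, 1, 2, 3, 4, 5, 6], T = [7]

Max-flow min-cut theorem verified: both equal 8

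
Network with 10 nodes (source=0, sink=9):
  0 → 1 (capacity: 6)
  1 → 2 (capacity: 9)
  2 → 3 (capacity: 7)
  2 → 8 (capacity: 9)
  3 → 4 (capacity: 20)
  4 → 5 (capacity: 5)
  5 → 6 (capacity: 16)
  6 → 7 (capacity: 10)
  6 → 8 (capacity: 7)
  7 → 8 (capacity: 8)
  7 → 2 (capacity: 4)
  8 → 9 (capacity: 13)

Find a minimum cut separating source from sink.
Min cut value = 6, edges: (0,1)

Min cut value: 6
Partition: S = [0], T = [1, 2, 3, 4, 5, 6, 7, 8, 9]
Cut edges: (0,1)

By max-flow min-cut theorem, max flow = min cut = 6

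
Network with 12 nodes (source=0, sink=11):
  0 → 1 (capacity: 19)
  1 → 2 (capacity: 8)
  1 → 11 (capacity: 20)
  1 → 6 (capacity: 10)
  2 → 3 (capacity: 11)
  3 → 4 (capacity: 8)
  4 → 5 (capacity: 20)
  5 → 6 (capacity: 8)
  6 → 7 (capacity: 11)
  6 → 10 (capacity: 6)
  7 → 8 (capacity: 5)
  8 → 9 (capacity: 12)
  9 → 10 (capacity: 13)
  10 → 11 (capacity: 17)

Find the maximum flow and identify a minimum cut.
Max flow = 19, Min cut edges: (0,1)

Maximum flow: 19
Minimum cut: (0,1)
Partition: S = [0], T = [1, 2, 3, 4, 5, 6, 7, 8, 9, 10, 11]

Max-flow min-cut theorem verified: both equal 19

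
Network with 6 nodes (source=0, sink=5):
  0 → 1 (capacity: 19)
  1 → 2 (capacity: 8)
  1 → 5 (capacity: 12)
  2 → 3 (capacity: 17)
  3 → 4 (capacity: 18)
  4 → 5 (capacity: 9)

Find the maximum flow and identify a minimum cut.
Max flow = 19, Min cut edges: (0,1)

Maximum flow: 19
Minimum cut: (0,1)
Partition: S = [0], T = [1, 2, 3, 4, 5]

Max-flow min-cut theorem verified: both equal 19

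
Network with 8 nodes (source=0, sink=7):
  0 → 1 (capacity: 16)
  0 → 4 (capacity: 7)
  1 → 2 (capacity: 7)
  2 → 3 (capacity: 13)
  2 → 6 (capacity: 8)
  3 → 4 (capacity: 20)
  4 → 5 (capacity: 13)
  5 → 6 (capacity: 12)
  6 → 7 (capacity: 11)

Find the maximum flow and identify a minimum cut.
Max flow = 11, Min cut edges: (6,7)

Maximum flow: 11
Minimum cut: (6,7)
Partition: S = [0, 1, 2, 3, 4, 5, 6], T = [7]

Max-flow min-cut theorem verified: both equal 11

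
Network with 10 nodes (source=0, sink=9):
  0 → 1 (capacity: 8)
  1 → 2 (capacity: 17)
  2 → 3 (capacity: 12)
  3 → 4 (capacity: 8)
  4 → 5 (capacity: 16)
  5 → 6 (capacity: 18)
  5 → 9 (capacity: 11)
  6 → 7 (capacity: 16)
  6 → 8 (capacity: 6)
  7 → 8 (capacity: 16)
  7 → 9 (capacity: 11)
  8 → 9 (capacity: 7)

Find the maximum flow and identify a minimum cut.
Max flow = 8, Min cut edges: (3,4)

Maximum flow: 8
Minimum cut: (3,4)
Partition: S = [0, 1, 2, 3], T = [4, 5, 6, 7, 8, 9]

Max-flow min-cut theorem verified: both equal 8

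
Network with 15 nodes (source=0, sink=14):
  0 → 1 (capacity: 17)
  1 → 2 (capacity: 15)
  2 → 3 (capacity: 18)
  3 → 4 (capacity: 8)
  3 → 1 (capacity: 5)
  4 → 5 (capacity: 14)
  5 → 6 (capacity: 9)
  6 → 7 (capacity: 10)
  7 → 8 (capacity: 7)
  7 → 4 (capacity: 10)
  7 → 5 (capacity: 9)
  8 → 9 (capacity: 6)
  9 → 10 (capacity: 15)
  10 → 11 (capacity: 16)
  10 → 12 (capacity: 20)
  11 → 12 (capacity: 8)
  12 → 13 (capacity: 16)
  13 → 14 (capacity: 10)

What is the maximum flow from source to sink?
Maximum flow = 6

Max flow: 6

Flow assignment:
  0 → 1: 6/17
  1 → 2: 8/15
  2 → 3: 8/18
  3 → 4: 6/8
  3 → 1: 2/5
  4 → 5: 8/14
  5 → 6: 8/9
  6 → 7: 8/10
  7 → 8: 6/7
  7 → 4: 2/10
  8 → 9: 6/6
  9 → 10: 6/15
  10 → 12: 6/20
  12 → 13: 6/16
  13 → 14: 6/10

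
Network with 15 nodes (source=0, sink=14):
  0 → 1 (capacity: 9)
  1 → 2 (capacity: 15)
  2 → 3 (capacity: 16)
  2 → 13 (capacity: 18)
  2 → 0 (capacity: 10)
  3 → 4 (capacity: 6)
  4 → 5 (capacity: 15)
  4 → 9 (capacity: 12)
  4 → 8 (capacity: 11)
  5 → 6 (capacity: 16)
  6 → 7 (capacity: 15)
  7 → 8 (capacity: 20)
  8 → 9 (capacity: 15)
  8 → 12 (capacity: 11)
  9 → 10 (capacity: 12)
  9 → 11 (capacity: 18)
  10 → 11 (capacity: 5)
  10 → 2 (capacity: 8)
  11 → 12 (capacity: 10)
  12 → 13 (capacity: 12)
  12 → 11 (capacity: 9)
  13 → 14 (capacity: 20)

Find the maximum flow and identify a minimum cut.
Max flow = 9, Min cut edges: (0,1)

Maximum flow: 9
Minimum cut: (0,1)
Partition: S = [0], T = [1, 2, 3, 4, 5, 6, 7, 8, 9, 10, 11, 12, 13, 14]

Max-flow min-cut theorem verified: both equal 9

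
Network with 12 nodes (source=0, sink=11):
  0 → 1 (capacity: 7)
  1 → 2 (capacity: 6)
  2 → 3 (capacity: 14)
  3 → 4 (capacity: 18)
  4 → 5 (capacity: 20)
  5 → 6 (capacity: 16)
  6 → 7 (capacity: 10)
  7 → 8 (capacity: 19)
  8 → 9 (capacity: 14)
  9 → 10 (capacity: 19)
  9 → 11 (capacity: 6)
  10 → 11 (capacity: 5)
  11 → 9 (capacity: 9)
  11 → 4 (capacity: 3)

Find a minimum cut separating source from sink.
Min cut value = 6, edges: (1,2)

Min cut value: 6
Partition: S = [0, 1], T = [2, 3, 4, 5, 6, 7, 8, 9, 10, 11]
Cut edges: (1,2)

By max-flow min-cut theorem, max flow = min cut = 6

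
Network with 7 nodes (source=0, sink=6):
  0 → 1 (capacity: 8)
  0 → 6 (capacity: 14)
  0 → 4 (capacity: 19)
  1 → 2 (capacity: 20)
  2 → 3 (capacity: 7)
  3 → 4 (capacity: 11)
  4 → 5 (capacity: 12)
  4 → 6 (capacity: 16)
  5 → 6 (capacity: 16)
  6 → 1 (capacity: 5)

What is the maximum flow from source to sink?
Maximum flow = 40

Max flow: 40

Flow assignment:
  0 → 1: 7/8
  0 → 6: 14/14
  0 → 4: 19/19
  1 → 2: 7/20
  2 → 3: 7/7
  3 → 4: 7/11
  4 → 5: 10/12
  4 → 6: 16/16
  5 → 6: 10/16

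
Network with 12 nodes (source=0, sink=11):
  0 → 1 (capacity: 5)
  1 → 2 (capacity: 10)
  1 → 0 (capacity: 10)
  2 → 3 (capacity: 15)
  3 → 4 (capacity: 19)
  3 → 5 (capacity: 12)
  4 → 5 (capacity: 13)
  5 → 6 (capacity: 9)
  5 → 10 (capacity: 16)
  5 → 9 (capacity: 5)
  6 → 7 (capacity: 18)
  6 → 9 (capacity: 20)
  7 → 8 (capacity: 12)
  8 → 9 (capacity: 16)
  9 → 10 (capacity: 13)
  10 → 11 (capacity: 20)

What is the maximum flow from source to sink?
Maximum flow = 5

Max flow: 5

Flow assignment:
  0 → 1: 5/5
  1 → 2: 5/10
  2 → 3: 5/15
  3 → 5: 5/12
  5 → 10: 5/16
  10 → 11: 5/20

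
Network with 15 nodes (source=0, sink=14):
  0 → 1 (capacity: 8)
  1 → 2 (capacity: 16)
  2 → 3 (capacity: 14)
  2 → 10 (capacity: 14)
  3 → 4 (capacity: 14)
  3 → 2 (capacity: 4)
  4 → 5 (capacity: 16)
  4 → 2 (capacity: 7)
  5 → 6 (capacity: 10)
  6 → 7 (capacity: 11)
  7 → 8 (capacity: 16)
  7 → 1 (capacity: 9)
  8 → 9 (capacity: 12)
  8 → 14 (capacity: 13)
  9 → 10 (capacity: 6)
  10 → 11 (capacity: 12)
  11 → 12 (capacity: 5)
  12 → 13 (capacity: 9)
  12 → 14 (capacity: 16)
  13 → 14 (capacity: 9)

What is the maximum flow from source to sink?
Maximum flow = 8

Max flow: 8

Flow assignment:
  0 → 1: 8/8
  1 → 2: 8/16
  2 → 3: 3/14
  2 → 10: 5/14
  3 → 4: 3/14
  4 → 5: 3/16
  5 → 6: 3/10
  6 → 7: 3/11
  7 → 8: 3/16
  8 → 14: 3/13
  10 → 11: 5/12
  11 → 12: 5/5
  12 → 14: 5/16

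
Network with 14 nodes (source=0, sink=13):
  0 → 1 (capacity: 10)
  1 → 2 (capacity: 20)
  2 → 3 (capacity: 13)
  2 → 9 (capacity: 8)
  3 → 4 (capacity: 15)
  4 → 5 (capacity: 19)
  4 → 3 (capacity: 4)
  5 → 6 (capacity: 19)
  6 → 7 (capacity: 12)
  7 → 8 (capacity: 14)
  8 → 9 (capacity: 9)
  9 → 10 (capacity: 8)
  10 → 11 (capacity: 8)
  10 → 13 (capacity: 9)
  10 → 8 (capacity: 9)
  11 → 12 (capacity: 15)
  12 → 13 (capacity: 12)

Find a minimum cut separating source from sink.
Min cut value = 8, edges: (9,10)

Min cut value: 8
Partition: S = [0, 1, 2, 3, 4, 5, 6, 7, 8, 9], T = [10, 11, 12, 13]
Cut edges: (9,10)

By max-flow min-cut theorem, max flow = min cut = 8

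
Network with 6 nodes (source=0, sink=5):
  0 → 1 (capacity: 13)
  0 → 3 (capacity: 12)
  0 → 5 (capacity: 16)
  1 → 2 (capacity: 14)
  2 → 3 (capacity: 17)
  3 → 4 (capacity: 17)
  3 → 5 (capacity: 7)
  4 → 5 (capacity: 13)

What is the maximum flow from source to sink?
Maximum flow = 36

Max flow: 36

Flow assignment:
  0 → 1: 12/13
  0 → 3: 8/12
  0 → 5: 16/16
  1 → 2: 12/14
  2 → 3: 12/17
  3 → 4: 13/17
  3 → 5: 7/7
  4 → 5: 13/13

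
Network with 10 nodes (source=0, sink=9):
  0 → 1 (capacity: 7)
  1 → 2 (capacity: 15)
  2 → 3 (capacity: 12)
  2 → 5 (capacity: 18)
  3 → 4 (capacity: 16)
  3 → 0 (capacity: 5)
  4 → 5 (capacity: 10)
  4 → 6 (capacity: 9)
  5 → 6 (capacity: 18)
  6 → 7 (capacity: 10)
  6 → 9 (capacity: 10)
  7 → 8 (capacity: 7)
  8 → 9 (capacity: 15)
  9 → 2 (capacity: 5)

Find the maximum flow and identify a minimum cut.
Max flow = 7, Min cut edges: (0,1)

Maximum flow: 7
Minimum cut: (0,1)
Partition: S = [0], T = [1, 2, 3, 4, 5, 6, 7, 8, 9]

Max-flow min-cut theorem verified: both equal 7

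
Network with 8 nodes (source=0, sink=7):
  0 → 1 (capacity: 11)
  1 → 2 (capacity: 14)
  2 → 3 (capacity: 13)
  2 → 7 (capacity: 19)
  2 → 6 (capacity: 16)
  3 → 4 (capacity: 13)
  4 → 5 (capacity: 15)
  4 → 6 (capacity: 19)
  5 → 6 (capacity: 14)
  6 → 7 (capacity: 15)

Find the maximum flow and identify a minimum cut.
Max flow = 11, Min cut edges: (0,1)

Maximum flow: 11
Minimum cut: (0,1)
Partition: S = [0], T = [1, 2, 3, 4, 5, 6, 7]

Max-flow min-cut theorem verified: both equal 11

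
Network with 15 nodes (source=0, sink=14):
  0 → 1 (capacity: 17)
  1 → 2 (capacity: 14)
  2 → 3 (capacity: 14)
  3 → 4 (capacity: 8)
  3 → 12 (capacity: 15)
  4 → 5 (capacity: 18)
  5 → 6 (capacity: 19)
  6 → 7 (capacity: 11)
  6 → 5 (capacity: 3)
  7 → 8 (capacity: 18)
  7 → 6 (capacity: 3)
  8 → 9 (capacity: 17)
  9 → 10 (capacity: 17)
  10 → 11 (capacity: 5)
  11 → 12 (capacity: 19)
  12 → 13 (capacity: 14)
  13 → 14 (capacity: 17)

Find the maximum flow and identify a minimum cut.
Max flow = 14, Min cut edges: (12,13)

Maximum flow: 14
Minimum cut: (12,13)
Partition: S = [0, 1, 2, 3, 4, 5, 6, 7, 8, 9, 10, 11, 12], T = [13, 14]

Max-flow min-cut theorem verified: both equal 14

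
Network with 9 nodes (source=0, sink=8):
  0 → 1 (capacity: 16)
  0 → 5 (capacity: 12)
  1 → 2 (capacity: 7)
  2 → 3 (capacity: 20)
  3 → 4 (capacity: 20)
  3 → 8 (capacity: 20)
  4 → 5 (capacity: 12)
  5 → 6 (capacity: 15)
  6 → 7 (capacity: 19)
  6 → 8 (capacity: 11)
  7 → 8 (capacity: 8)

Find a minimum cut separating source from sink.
Min cut value = 19, edges: (0,5), (1,2)

Min cut value: 19
Partition: S = [0, 1], T = [2, 3, 4, 5, 6, 7, 8]
Cut edges: (0,5), (1,2)

By max-flow min-cut theorem, max flow = min cut = 19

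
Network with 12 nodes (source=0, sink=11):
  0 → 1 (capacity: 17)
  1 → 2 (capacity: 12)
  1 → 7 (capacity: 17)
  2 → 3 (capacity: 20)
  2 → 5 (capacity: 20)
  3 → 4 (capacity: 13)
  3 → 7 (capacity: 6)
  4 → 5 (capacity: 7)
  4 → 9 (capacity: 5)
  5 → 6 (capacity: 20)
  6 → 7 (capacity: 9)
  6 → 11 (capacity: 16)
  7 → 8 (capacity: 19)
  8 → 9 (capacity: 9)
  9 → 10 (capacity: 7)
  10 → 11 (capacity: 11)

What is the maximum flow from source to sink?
Maximum flow = 17

Max flow: 17

Flow assignment:
  0 → 1: 17/17
  1 → 2: 12/12
  1 → 7: 5/17
  2 → 5: 12/20
  5 → 6: 12/20
  6 → 11: 12/16
  7 → 8: 5/19
  8 → 9: 5/9
  9 → 10: 5/7
  10 → 11: 5/11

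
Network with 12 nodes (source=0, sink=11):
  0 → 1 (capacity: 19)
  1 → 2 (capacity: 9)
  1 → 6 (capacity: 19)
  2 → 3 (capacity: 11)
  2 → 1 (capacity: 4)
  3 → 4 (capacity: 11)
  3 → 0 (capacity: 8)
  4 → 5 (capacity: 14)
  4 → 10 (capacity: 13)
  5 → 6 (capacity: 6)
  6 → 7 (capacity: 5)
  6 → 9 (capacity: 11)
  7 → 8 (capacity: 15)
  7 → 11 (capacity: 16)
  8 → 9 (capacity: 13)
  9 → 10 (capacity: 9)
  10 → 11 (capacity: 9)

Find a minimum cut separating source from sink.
Min cut value = 14, edges: (6,7), (10,11)

Min cut value: 14
Partition: S = [0, 1, 2, 3, 4, 5, 6, 8, 9, 10], T = [7, 11]
Cut edges: (6,7), (10,11)

By max-flow min-cut theorem, max flow = min cut = 14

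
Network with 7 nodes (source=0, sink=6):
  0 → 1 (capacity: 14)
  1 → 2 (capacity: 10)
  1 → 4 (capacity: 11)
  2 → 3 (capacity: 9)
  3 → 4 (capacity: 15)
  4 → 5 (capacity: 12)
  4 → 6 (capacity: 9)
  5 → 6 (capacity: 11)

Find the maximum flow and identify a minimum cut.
Max flow = 14, Min cut edges: (0,1)

Maximum flow: 14
Minimum cut: (0,1)
Partition: S = [0], T = [1, 2, 3, 4, 5, 6]

Max-flow min-cut theorem verified: both equal 14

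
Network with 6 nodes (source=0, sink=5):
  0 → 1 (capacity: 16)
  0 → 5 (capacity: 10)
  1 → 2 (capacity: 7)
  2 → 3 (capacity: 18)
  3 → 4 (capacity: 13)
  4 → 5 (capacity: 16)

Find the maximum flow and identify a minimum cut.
Max flow = 17, Min cut edges: (0,5), (1,2)

Maximum flow: 17
Minimum cut: (0,5), (1,2)
Partition: S = [0, 1], T = [2, 3, 4, 5]

Max-flow min-cut theorem verified: both equal 17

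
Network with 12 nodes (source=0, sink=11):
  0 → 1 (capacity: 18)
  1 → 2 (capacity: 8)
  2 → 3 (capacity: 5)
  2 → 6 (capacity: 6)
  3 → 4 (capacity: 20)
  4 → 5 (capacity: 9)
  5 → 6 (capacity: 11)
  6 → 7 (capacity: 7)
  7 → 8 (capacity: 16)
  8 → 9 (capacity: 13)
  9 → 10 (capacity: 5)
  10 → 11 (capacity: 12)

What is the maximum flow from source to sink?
Maximum flow = 5

Max flow: 5

Flow assignment:
  0 → 1: 5/18
  1 → 2: 5/8
  2 → 3: 2/5
  2 → 6: 3/6
  3 → 4: 2/20
  4 → 5: 2/9
  5 → 6: 2/11
  6 → 7: 5/7
  7 → 8: 5/16
  8 → 9: 5/13
  9 → 10: 5/5
  10 → 11: 5/12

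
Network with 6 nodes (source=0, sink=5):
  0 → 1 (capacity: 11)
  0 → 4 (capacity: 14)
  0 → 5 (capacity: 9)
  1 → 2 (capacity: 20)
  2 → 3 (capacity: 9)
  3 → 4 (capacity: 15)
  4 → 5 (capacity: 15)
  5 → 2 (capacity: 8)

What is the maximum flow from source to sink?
Maximum flow = 24

Max flow: 24

Flow assignment:
  0 → 1: 9/11
  0 → 4: 6/14
  0 → 5: 9/9
  1 → 2: 9/20
  2 → 3: 9/9
  3 → 4: 9/15
  4 → 5: 15/15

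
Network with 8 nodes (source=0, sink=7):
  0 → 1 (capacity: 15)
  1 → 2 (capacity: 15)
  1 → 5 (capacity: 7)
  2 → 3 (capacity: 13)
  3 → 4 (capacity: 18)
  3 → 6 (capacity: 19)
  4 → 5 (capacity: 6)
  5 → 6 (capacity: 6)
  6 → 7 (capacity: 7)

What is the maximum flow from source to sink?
Maximum flow = 7

Max flow: 7

Flow assignment:
  0 → 1: 7/15
  1 → 2: 1/15
  1 → 5: 6/7
  2 → 3: 1/13
  3 → 6: 1/19
  5 → 6: 6/6
  6 → 7: 7/7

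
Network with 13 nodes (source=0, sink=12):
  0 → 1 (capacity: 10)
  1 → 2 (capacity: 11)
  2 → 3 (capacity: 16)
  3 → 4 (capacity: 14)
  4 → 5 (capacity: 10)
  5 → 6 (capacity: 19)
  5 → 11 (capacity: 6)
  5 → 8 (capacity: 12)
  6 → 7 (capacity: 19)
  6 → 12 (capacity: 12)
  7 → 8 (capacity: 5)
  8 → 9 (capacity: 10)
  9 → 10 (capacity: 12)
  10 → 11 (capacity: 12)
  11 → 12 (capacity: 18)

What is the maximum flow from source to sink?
Maximum flow = 10

Max flow: 10

Flow assignment:
  0 → 1: 10/10
  1 → 2: 10/11
  2 → 3: 10/16
  3 → 4: 10/14
  4 → 5: 10/10
  5 → 6: 10/19
  6 → 12: 10/12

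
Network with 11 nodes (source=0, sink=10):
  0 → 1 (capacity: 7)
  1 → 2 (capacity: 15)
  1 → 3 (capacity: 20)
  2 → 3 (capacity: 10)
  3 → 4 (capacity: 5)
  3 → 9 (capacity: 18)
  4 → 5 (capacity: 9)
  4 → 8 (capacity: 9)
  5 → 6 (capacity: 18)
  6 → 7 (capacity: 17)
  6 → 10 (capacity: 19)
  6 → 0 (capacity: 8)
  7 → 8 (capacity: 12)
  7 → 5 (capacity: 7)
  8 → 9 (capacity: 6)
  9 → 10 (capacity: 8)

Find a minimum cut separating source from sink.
Min cut value = 7, edges: (0,1)

Min cut value: 7
Partition: S = [0], T = [1, 2, 3, 4, 5, 6, 7, 8, 9, 10]
Cut edges: (0,1)

By max-flow min-cut theorem, max flow = min cut = 7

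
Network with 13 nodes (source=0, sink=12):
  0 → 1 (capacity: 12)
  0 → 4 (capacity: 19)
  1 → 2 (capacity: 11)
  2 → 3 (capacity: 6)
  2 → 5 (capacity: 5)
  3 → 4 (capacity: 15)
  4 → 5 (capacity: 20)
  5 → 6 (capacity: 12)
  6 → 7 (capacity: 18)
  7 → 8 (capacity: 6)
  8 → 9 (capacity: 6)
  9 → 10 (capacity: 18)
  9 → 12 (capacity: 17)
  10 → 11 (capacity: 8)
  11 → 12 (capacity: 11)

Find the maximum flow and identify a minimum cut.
Max flow = 6, Min cut edges: (8,9)

Maximum flow: 6
Minimum cut: (8,9)
Partition: S = [0, 1, 2, 3, 4, 5, 6, 7, 8], T = [9, 10, 11, 12]

Max-flow min-cut theorem verified: both equal 6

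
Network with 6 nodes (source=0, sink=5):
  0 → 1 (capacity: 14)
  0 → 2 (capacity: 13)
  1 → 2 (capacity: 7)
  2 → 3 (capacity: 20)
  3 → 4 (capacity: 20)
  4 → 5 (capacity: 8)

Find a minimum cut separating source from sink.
Min cut value = 8, edges: (4,5)

Min cut value: 8
Partition: S = [0, 1, 2, 3, 4], T = [5]
Cut edges: (4,5)

By max-flow min-cut theorem, max flow = min cut = 8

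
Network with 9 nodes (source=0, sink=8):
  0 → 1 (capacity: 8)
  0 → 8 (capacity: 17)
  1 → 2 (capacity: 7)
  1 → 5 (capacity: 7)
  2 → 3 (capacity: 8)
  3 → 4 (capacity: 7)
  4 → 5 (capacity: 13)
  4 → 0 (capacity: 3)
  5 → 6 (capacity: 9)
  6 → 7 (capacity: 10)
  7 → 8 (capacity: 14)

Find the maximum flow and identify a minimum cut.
Max flow = 25, Min cut edges: (0,1), (0,8)

Maximum flow: 25
Minimum cut: (0,1), (0,8)
Partition: S = [0], T = [1, 2, 3, 4, 5, 6, 7, 8]

Max-flow min-cut theorem verified: both equal 25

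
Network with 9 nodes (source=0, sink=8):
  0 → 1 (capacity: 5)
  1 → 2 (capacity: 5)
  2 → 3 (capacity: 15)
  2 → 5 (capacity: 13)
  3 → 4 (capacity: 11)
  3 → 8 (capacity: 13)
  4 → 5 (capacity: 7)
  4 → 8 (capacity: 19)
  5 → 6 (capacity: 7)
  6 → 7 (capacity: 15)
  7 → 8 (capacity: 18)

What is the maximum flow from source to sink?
Maximum flow = 5

Max flow: 5

Flow assignment:
  0 → 1: 5/5
  1 → 2: 5/5
  2 → 3: 5/15
  3 → 8: 5/13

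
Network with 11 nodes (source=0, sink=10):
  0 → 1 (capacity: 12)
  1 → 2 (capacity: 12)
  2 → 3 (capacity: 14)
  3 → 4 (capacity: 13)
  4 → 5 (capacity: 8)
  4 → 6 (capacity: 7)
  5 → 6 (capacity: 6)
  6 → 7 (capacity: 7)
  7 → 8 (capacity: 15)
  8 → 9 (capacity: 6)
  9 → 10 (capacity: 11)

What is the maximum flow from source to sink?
Maximum flow = 6

Max flow: 6

Flow assignment:
  0 → 1: 6/12
  1 → 2: 6/12
  2 → 3: 6/14
  3 → 4: 6/13
  4 → 6: 6/7
  6 → 7: 6/7
  7 → 8: 6/15
  8 → 9: 6/6
  9 → 10: 6/11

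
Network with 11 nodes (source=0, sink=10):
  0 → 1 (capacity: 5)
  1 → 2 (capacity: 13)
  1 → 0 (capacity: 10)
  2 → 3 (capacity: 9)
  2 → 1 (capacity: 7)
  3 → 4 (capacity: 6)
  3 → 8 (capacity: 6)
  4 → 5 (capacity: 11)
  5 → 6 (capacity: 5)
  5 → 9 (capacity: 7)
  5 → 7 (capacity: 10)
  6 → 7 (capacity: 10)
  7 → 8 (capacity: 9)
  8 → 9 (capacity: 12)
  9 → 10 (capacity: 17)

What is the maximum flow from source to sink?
Maximum flow = 5

Max flow: 5

Flow assignment:
  0 → 1: 5/5
  1 → 2: 5/13
  2 → 3: 5/9
  3 → 8: 5/6
  8 → 9: 5/12
  9 → 10: 5/17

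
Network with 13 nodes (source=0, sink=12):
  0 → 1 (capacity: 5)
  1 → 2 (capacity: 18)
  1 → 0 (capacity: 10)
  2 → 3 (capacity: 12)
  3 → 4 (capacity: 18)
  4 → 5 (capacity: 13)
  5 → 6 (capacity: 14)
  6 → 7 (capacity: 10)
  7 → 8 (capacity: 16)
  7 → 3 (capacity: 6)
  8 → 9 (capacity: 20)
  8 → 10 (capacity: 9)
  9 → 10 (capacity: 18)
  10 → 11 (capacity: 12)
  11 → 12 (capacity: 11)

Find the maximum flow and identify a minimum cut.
Max flow = 5, Min cut edges: (0,1)

Maximum flow: 5
Minimum cut: (0,1)
Partition: S = [0], T = [1, 2, 3, 4, 5, 6, 7, 8, 9, 10, 11, 12]

Max-flow min-cut theorem verified: both equal 5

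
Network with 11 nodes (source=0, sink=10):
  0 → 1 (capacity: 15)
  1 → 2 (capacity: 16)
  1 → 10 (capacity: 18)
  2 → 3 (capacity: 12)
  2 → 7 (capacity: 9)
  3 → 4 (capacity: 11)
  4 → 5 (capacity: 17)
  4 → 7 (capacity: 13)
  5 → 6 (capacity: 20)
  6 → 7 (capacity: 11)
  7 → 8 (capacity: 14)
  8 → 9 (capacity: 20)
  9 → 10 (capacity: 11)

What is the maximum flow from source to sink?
Maximum flow = 15

Max flow: 15

Flow assignment:
  0 → 1: 15/15
  1 → 10: 15/18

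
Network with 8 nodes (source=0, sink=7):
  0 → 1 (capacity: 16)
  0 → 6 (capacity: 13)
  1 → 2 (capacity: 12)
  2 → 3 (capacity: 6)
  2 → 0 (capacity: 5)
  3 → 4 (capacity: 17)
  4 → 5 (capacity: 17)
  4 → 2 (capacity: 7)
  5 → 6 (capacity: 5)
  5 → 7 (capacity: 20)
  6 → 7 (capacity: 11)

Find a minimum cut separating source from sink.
Min cut value = 17, edges: (2,3), (6,7)

Min cut value: 17
Partition: S = [0, 1, 2, 6], T = [3, 4, 5, 7]
Cut edges: (2,3), (6,7)

By max-flow min-cut theorem, max flow = min cut = 17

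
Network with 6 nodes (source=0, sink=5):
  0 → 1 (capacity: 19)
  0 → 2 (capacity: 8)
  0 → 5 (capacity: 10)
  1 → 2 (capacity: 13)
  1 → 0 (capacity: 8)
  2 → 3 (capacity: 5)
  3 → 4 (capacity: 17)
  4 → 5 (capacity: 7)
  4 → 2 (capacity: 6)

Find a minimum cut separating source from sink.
Min cut value = 15, edges: (0,5), (2,3)

Min cut value: 15
Partition: S = [0, 1, 2], T = [3, 4, 5]
Cut edges: (0,5), (2,3)

By max-flow min-cut theorem, max flow = min cut = 15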